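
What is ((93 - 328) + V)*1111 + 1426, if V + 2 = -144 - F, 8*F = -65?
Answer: -3302705/8 ≈ -4.1284e+5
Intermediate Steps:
F = -65/8 (F = (⅛)*(-65) = -65/8 ≈ -8.1250)
V = -1103/8 (V = -2 + (-144 - 1*(-65/8)) = -2 + (-144 + 65/8) = -2 - 1087/8 = -1103/8 ≈ -137.88)
((93 - 328) + V)*1111 + 1426 = ((93 - 328) - 1103/8)*1111 + 1426 = (-235 - 1103/8)*1111 + 1426 = -2983/8*1111 + 1426 = -3314113/8 + 1426 = -3302705/8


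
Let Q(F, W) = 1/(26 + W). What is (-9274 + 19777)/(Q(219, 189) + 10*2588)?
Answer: 2258145/5564201 ≈ 0.40583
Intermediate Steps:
(-9274 + 19777)/(Q(219, 189) + 10*2588) = (-9274 + 19777)/(1/(26 + 189) + 10*2588) = 10503/(1/215 + 25880) = 10503/(5564201/215) = 10503*(215/5564201) = 2258145/5564201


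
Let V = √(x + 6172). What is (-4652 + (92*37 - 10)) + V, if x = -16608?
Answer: -1258 + 2*I*√2609 ≈ -1258.0 + 102.16*I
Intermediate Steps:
V = 2*I*√2609 (V = √(-16608 + 6172) = √(-10436) = 2*I*√2609 ≈ 102.16*I)
(-4652 + (92*37 - 10)) + V = (-4652 + (92*37 - 10)) + 2*I*√2609 = (-4652 + (3404 - 10)) + 2*I*√2609 = (-4652 + 3394) + 2*I*√2609 = -1258 + 2*I*√2609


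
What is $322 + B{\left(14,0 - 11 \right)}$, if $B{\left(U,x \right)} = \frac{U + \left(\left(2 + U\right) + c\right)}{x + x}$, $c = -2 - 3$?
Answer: $\frac{7059}{22} \approx 320.86$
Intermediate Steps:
$c = -5$
$B{\left(U,x \right)} = \frac{-3 + 2 U}{2 x}$ ($B{\left(U,x \right)} = \frac{U + \left(\left(2 + U\right) - 5\right)}{x + x} = \frac{U + \left(-3 + U\right)}{2 x} = \left(-3 + 2 U\right) \frac{1}{2 x} = \frac{-3 + 2 U}{2 x}$)
$322 + B{\left(14,0 - 11 \right)} = 322 + \frac{- \frac{3}{2} + 14}{0 - 11} = 322 + \frac{1}{0 - 11} \cdot \frac{25}{2} = 322 + \frac{1}{-11} \cdot \frac{25}{2} = 322 - \frac{25}{22} = \frac{7059}{22}$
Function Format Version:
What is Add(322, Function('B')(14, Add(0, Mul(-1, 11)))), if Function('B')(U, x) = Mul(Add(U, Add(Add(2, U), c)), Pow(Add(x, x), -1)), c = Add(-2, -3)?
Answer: Rational(7059, 22) ≈ 320.86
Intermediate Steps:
c = -5
Function('B')(U, x) = Mul(Rational(1, 2), Pow(x, -1), Add(-3, Mul(2, U))) (Function('B')(U, x) = Mul(Add(U, Add(Add(2, U), -5)), Pow(Add(x, x), -1)) = Mul(Add(U, Add(-3, U)), Pow(Mul(2, x), -1)) = Mul(Add(-3, Mul(2, U)), Mul(Rational(1, 2), Pow(x, -1))) = Mul(Rational(1, 2), Pow(x, -1), Add(-3, Mul(2, U))))
Add(322, Function('B')(14, Add(0, Mul(-1, 11)))) = Add(322, Mul(Pow(Add(0, Mul(-1, 11)), -1), Add(Rational(-3, 2), 14))) = Add(322, Mul(Pow(Add(0, -11), -1), Rational(25, 2))) = Add(322, Mul(Pow(-11, -1), Rational(25, 2))) = Add(322, Mul(Rational(-1, 11), Rational(25, 2))) = Add(322, Rational(-25, 22)) = Rational(7059, 22)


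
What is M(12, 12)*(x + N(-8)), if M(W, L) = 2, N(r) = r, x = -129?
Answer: -274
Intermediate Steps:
M(12, 12)*(x + N(-8)) = 2*(-129 - 8) = 2*(-137) = -274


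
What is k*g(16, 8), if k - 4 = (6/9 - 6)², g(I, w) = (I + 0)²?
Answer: 74752/9 ≈ 8305.8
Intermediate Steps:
g(I, w) = I²
k = 292/9 (k = 4 + (6/9 - 6)² = 4 + (6*(⅑) - 6)² = 4 + (⅔ - 6)² = 4 + (-16/3)² = 4 + 256/9 = 292/9 ≈ 32.444)
k*g(16, 8) = (292/9)*16² = (292/9)*256 = 74752/9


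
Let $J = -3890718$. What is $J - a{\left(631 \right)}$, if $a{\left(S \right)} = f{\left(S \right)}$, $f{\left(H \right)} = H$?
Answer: $-3891349$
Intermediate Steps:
$a{\left(S \right)} = S$
$J - a{\left(631 \right)} = -3890718 - 631 = -3891349$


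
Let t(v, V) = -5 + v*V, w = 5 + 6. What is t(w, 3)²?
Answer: 784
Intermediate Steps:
w = 11
t(v, V) = -5 + V*v
t(w, 3)² = (-5 + 3*11)² = (-5 + 33)² = 28² = 784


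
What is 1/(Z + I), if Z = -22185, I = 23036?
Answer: 1/851 ≈ 0.0011751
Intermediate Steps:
1/(Z + I) = 1/(-22185 + 23036) = 1/851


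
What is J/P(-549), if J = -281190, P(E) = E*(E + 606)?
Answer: 93730/10431 ≈ 8.9857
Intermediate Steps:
P(E) = E*(606 + E)
J/P(-549) = -281190*(-1/(549*(606 - 549))) = -281190/((-549*57)) = -281190/(-31293) = -281190*(-1/31293) = 93730/10431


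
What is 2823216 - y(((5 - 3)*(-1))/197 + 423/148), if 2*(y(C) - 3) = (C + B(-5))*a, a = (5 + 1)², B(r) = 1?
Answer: 41155789395/14578 ≈ 2.8231e+6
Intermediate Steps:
a = 36 (a = 6² = 36)
y(C) = 21 + 18*C (y(C) = 3 + ((C + 1)*36)/2 = 3 + ((1 + C)*36)/2 = 3 + (36 + 36*C)/2 = 3 + (18 + 18*C) = 21 + 18*C)
2823216 - y(((5 - 3)*(-1))/197 + 423/148) = 2823216 - (21 + 18*(((5 - 3)*(-1))/197 + 423/148)) = 2823216 - (21 + 18*((2*(-1))*(1/197) + 423*(1/148))) = 2823216 - (21 + 18*(-2*1/197 + 423/148)) = 2823216 - (21 + 18*(-2/197 + 423/148)) = 2823216 - (21 + 18*(83035/29156)) = 2823216 - (21 + 747315/14578) = 2823216 - 1*1053453/14578 = 2823216 - 1053453/14578 = 41155789395/14578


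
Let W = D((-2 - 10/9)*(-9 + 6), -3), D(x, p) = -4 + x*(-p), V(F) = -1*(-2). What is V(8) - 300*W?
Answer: -7198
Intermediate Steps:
V(F) = 2
D(x, p) = -4 - p*x
W = 24 (W = -4 - 1*(-3)*(-2 - 10/9)*(-9 + 6) = -4 - 1*(-3)*(-2 - 10*⅑)*(-3) = -4 - 1*(-3)*(-2 - 10/9)*(-3) = -4 - 1*(-3)*(-28/9*(-3)) = -4 - 1*(-3)*28/3 = -4 + 28 = 24)
V(8) - 300*W = 2 - 300*24 = 2 - 7200 = -7198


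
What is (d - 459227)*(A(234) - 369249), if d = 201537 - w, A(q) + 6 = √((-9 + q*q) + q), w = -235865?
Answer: 8058990375 - 65475*√6109 ≈ 8.0539e+9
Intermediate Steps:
A(q) = -6 + √(-9 + q + q²) (A(q) = -6 + √((-9 + q*q) + q) = -6 + √((-9 + q²) + q) = -6 + √(-9 + q + q²))
d = 437402 (d = 201537 - 1*(-235865) = 201537 + 235865 = 437402)
(d - 459227)*(A(234) - 369249) = (437402 - 459227)*((-6 + √(-9 + 234 + 234²)) - 369249) = -21825*((-6 + √(-9 + 234 + 54756)) - 369249) = -21825*((-6 + √54981) - 369249) = -21825*((-6 + 3*√6109) - 369249) = -21825*(-369255 + 3*√6109) = 8058990375 - 65475*√6109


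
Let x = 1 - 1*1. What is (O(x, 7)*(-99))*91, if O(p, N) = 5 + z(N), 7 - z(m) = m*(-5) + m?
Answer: -360360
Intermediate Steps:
x = 0 (x = 1 - 1 = 0)
z(m) = 7 + 4*m (z(m) = 7 - (m*(-5) + m) = 7 - (-5*m + m) = 7 - (-4)*m = 7 + 4*m)
O(p, N) = 12 + 4*N (O(p, N) = 5 + (7 + 4*N) = 12 + 4*N)
(O(x, 7)*(-99))*91 = ((12 + 4*7)*(-99))*91 = ((12 + 28)*(-99))*91 = (40*(-99))*91 = -3960*91 = -360360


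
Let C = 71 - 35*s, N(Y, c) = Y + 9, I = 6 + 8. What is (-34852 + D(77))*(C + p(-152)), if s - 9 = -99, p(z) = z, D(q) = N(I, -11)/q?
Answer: -748719099/7 ≈ -1.0696e+8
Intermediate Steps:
I = 14
N(Y, c) = 9 + Y
D(q) = 23/q (D(q) = (9 + 14)/q = 23/q)
s = -90 (s = 9 - 99 = -90)
C = 3221 (C = 71 - 35*(-90) = 71 + 3150 = 3221)
(-34852 + D(77))*(C + p(-152)) = (-34852 + 23/77)*(3221 - 152) = (-34852 + 23*(1/77))*3069 = (-34852 + 23/77)*3069 = -2683581/77*3069 = -748719099/7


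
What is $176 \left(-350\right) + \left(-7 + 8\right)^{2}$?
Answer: $-61599$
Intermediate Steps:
$176 \left(-350\right) + \left(-7 + 8\right)^{2} = -61600 + 1^{2} = -61600 + 1 = -61599$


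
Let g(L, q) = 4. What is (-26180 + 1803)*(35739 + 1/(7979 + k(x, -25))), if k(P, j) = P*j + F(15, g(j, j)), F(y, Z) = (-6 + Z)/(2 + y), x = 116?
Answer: -75221108747032/86341 ≈ -8.7121e+8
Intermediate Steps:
F(y, Z) = (-6 + Z)/(2 + y)
k(P, j) = -2/17 + P*j (k(P, j) = P*j + (-6 + 4)/(2 + 15) = P*j - 2/17 = -2/17 + P*j)
(-26180 + 1803)*(35739 + 1/(7979 + k(x, -25))) = (-26180 + 1803)*(35739 + 1/(7979 + (-2/17 + 116*(-25)))) = -24377*(35739 + 1/(7979 + (-2/17 - 2900))) = -24377*(35739 + 1/(7979 - 49302/17)) = -24377*(35739 + 1/(86341/17)) = -24377*(35739 + 17/86341) = -24377*3085741016/86341 = -75221108747032/86341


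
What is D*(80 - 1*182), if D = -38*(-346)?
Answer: -1341096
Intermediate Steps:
D = 13148
D*(80 - 1*182) = 13148*(80 - 1*182) = 13148*(80 - 182) = 13148*(-102) = -1341096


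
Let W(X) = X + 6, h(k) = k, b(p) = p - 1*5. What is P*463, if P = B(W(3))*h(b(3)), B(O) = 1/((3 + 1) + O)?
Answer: -926/13 ≈ -71.231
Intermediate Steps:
b(p) = -5 + p (b(p) = p - 5 = -5 + p)
W(X) = 6 + X
B(O) = 1/(4 + O)
P = -2/13 (P = (-5 + 3)/(4 + (6 + 3)) = -2/(4 + 9) = -2/13 ≈ -0.15385)
P*463 = -2/13*463 = -926/13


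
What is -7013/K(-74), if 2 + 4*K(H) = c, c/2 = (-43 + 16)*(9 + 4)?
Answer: 7013/176 ≈ 39.847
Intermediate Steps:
c = -702 (c = 2*((-43 + 16)*(9 + 4)) = 2*(-27*13) = 2*(-351) = -702)
K(H) = -176 (K(H) = -1/2 + (1/4)*(-702) = -1/2 - 351/2 = -176)
-7013/K(-74) = -7013/(-176) = -7013*(-1/176) = 7013/176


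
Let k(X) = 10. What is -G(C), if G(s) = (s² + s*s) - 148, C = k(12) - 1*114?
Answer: -21484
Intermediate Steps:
C = -104 (C = 10 - 1*114 = 10 - 114 = -104)
G(s) = -148 + 2*s² (G(s) = (s² + s²) - 148 = 2*s² - 148 = -148 + 2*s²)
-G(C) = -(-148 + 2*(-104)²) = -(-148 + 2*10816) = -(-148 + 21632) = -1*21484 = -21484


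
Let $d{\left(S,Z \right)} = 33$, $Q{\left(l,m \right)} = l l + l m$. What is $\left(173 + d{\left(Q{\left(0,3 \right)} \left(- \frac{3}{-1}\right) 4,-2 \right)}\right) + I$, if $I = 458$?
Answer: $664$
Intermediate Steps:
$Q{\left(l,m \right)} = l^{2} + l m$
$\left(173 + d{\left(Q{\left(0,3 \right)} \left(- \frac{3}{-1}\right) 4,-2 \right)}\right) + I = \left(173 + 33\right) + 458 = 206 + 458 = 664$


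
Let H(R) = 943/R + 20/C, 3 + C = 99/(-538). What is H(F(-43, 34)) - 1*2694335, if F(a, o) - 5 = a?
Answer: -175387066729/65094 ≈ -2.6944e+6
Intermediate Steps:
C = -1713/538 (C = -3 + 99/(-538) = -3 + 99*(-1/538) = -3 - 99/538 = -1713/538 ≈ -3.1840)
F(a, o) = 5 + a
H(R) = -10760/1713 + 943/R (H(R) = 943/R + 20/(-1713/538) = 943/R + 20*(-538/1713) = 943/R - 10760/1713 = -10760/1713 + 943/R)
H(F(-43, 34)) - 1*2694335 = (-10760/1713 + 943/(5 - 43)) - 1*2694335 = (-10760/1713 + 943/(-38)) - 2694335 = (-10760/1713 + 943*(-1/38)) - 2694335 = (-10760/1713 - 943/38) - 2694335 = -2024239/65094 - 2694335 = -175387066729/65094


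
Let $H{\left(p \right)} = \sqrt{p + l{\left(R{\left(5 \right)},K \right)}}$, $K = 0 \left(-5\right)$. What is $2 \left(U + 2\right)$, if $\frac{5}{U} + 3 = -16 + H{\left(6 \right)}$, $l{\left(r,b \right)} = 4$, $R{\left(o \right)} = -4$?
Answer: $\frac{1214}{351} - \frac{10 \sqrt{10}}{351} \approx 3.3686$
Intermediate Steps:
$K = 0$
$H{\left(p \right)} = \sqrt{4 + p}$ ($H{\left(p \right)} = \sqrt{p + 4} = \sqrt{4 + p}$)
$U = \frac{5}{-19 + \sqrt{10}}$ ($U = \frac{5}{-3 - \left(16 - \sqrt{4 + 6}\right)} = \frac{5}{-3 - \left(16 - \sqrt{10}\right)} = \frac{5}{-19 + \sqrt{10}} \approx -0.3157$)
$2 \left(U + 2\right) = 2 \left(\left(- \frac{95}{351} - \frac{5 \sqrt{10}}{351}\right) + 2\right) = 2 \left(\frac{607}{351} - \frac{5 \sqrt{10}}{351}\right) = \frac{1214}{351} - \frac{10 \sqrt{10}}{351}$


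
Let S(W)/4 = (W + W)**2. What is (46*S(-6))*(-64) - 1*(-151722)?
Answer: -1544022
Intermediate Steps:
S(W) = 16*W**2 (S(W) = 4*(W + W)**2 = 4*(2*W)**2 = 4*(4*W**2) = 16*W**2)
(46*S(-6))*(-64) - 1*(-151722) = (46*(16*(-6)**2))*(-64) - 1*(-151722) = (46*(16*36))*(-64) + 151722 = (46*576)*(-64) + 151722 = 26496*(-64) + 151722 = -1695744 + 151722 = -1544022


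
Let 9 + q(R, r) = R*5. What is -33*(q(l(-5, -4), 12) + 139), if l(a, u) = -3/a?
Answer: -4389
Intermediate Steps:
q(R, r) = -9 + 5*R (q(R, r) = -9 + R*5 = -9 + 5*R)
-33*(q(l(-5, -4), 12) + 139) = -33*((-9 + 5*(-3/(-5))) + 139) = -33*((-9 + 5*(-3*(-⅕))) + 139) = -33*((-9 + 5*(⅗)) + 139) = -33*((-9 + 3) + 139) = -33*(-6 + 139) = -33*133 = -4389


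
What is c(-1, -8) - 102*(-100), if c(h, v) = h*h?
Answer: 10201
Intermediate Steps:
c(h, v) = h²
c(-1, -8) - 102*(-100) = (-1)² - 102*(-100) = 1 + 10200 = 10201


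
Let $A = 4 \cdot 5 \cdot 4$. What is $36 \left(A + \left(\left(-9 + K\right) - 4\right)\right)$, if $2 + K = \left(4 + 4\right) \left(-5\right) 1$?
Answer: $900$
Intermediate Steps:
$K = -42$ ($K = -2 + \left(4 + 4\right) \left(-5\right) 1 = -2 + 8 \left(-5\right) 1 = -2 - 40 = -42$)
$A = 80$ ($A = 20 \cdot 4 = 80$)
$36 \left(A + \left(\left(-9 + K\right) - 4\right)\right) = 36 \left(80 - 55\right) = 36 \cdot 25 = 900$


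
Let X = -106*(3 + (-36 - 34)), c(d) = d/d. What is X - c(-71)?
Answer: 7101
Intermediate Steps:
c(d) = 1
X = 7102 (X = -106*(3 - 70) = -106*(-67) = 7102)
X - c(-71) = 7102 - 1*1 = 7102 - 1 = 7101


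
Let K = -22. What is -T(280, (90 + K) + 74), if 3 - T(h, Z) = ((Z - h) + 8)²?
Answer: 16897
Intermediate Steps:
T(h, Z) = 3 - (8 + Z - h)² (T(h, Z) = 3 - ((Z - h) + 8)² = 3 - (8 + Z - h)²)
-T(280, (90 + K) + 74) = -(3 - (8 + ((90 - 22) + 74) - 1*280)²) = -(3 - (8 + (68 + 74) - 280)²) = -(3 - (8 + 142 - 280)²) = -(3 - 1*(-130)²) = -(3 - 1*16900) = -(3 - 16900) = -1*(-16897) = 16897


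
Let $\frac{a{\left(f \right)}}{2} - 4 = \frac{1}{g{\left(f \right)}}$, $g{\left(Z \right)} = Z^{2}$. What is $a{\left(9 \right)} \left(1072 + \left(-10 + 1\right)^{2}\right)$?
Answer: $\frac{749450}{81} \approx 9252.5$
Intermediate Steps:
$a{\left(f \right)} = 8 + \frac{2}{f^{2}}$
$a{\left(9 \right)} \left(1072 + \left(-10 + 1\right)^{2}\right) = \left(8 + \frac{2}{81}\right) \left(1072 + \left(-10 + 1\right)^{2}\right) = \left(8 + 2 \cdot \frac{1}{81}\right) \left(1072 + \left(-9\right)^{2}\right) = \left(8 + \frac{2}{81}\right) \left(1072 + 81\right) = \frac{650}{81} \cdot 1153 = \frac{749450}{81}$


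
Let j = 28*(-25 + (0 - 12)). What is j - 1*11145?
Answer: -12181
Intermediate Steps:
j = -1036 (j = 28*(-25 - 12) = 28*(-37) = -1036)
j - 1*11145 = -1036 - 1*11145 = -1036 - 11145 = -12181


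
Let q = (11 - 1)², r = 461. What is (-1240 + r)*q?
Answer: -77900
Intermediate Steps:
q = 100 (q = 10² = 100)
(-1240 + r)*q = (-1240 + 461)*100 = -779*100 = -77900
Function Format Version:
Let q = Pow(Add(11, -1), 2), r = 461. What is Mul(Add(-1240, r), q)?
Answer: -77900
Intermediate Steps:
q = 100 (q = Pow(10, 2) = 100)
Mul(Add(-1240, r), q) = Mul(Add(-1240, 461), 100) = Mul(-779, 100) = -77900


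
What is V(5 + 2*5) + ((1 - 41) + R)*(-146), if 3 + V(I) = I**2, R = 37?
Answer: 660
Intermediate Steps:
V(I) = -3 + I**2
V(5 + 2*5) + ((1 - 41) + R)*(-146) = (-3 + (5 + 2*5)**2) + ((1 - 41) + 37)*(-146) = (-3 + (5 + 10)**2) + (-40 + 37)*(-146) = (-3 + 15**2) - 3*(-146) = (-3 + 225) + 438 = 222 + 438 = 660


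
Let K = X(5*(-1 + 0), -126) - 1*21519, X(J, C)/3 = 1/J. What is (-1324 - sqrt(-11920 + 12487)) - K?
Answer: 100978/5 - 9*sqrt(7) ≈ 20172.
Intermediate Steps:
X(J, C) = 3/J
K = -107598/5 (K = 3/((5*(-1 + 0))) - 1*21519 = 3/((5*(-1))) - 21519 = 3/(-5) - 21519 = 3*(-1/5) - 21519 = -3/5 - 21519 = -107598/5 ≈ -21520.)
(-1324 - sqrt(-11920 + 12487)) - K = (-1324 - sqrt(-11920 + 12487)) - 1*(-107598/5) = (-1324 - sqrt(567)) + 107598/5 = (-1324 - 9*sqrt(7)) + 107598/5 = 100978/5 - 9*sqrt(7)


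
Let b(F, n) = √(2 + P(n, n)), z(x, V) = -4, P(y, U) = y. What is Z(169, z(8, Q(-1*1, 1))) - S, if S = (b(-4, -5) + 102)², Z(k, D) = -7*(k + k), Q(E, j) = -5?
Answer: -12767 - 204*I*√3 ≈ -12767.0 - 353.34*I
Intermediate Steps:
b(F, n) = √(2 + n)
Z(k, D) = -14*k
S = (102 + I*√3)² (S = (√(2 - 5) + 102)² = (√(-3) + 102)² = (I*√3 + 102)² = (102 + I*√3)² ≈ 10401.0 + 353.34*I)
Z(169, z(8, Q(-1*1, 1))) - S = -14*169 - (102 + I*√3)² = -2366 - (102 + I*√3)²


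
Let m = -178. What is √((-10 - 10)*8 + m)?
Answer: 13*I*√2 ≈ 18.385*I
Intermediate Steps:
√((-10 - 10)*8 + m) = √((-10 - 10)*8 - 178) = √(-20*8 - 178) = √(-160 - 178) = √(-338) = 13*I*√2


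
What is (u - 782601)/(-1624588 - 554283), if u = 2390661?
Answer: -1608060/2178871 ≈ -0.73802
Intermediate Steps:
(u - 782601)/(-1624588 - 554283) = (2390661 - 782601)/(-1624588 - 554283) = 1608060/(-2178871) = 1608060*(-1/2178871) = -1608060/2178871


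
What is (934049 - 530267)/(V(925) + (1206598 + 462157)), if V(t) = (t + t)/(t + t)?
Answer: 67297/278126 ≈ 0.24197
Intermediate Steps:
V(t) = 1 (V(t) = (2*t)/((2*t)) = (2*t)*(1/(2*t)) = 1)
(934049 - 530267)/(V(925) + (1206598 + 462157)) = (934049 - 530267)/(1 + (1206598 + 462157)) = 403782/(1 + 1668755) = 403782/1668756 = 403782*(1/1668756) = 67297/278126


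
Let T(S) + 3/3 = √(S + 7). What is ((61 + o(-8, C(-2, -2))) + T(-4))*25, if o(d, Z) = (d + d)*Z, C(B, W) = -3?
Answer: 2700 + 25*√3 ≈ 2743.3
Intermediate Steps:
T(S) = -1 + √(7 + S) (T(S) = -1 + √(S + 7) = -1 + √(7 + S))
o(d, Z) = 2*Z*d (o(d, Z) = (2*d)*Z = 2*Z*d)
((61 + o(-8, C(-2, -2))) + T(-4))*25 = ((61 + 2*(-3)*(-8)) + (-1 + √(7 - 4)))*25 = ((61 + 48) + (-1 + √3))*25 = (109 + (-1 + √3))*25 = (108 + √3)*25 = 2700 + 25*√3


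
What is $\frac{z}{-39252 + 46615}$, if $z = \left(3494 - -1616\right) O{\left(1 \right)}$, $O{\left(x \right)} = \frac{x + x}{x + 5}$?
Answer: $\frac{5110}{22089} \approx 0.23134$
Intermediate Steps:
$O{\left(x \right)} = \frac{2 x}{5 + x}$
$z = \frac{5110}{3}$ ($z = \left(3494 - -1616\right) 2 \cdot 1 \frac{1}{5 + 1} = \left(3494 + 1616\right) 2 \cdot 1 \cdot \frac{1}{6} = 5110 \cdot 2 \cdot 1 \cdot \frac{1}{6} = 5110 \cdot \frac{1}{3} = \frac{5110}{3} \approx 1703.3$)
$\frac{z}{-39252 + 46615} = \frac{5110}{3 \left(-39252 + 46615\right)} = \frac{5110}{3 \cdot 7363} = \frac{5110}{3} \cdot \frac{1}{7363} = \frac{5110}{22089}$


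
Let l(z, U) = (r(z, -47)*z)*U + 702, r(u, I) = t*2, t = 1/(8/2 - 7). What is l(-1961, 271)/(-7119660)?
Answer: -266242/5339745 ≈ -0.049860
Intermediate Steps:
t = -⅓ (t = 1/(8*(½) - 7) = 1/(4 - 7) = 1/(-3) = -⅓ ≈ -0.33333)
r(u, I) = -⅔ (r(u, I) = -⅓*2 = -⅔)
l(z, U) = 702 - 2*U*z/3 (l(z, U) = (-2*z/3)*U + 702 = -2*U*z/3 + 702 = 702 - 2*U*z/3)
l(-1961, 271)/(-7119660) = (702 - ⅔*271*(-1961))/(-7119660) = (702 + 1062862/3)*(-1/7119660) = (1064968/3)*(-1/7119660) = -266242/5339745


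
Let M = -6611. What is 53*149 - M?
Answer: 14508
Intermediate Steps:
53*149 - M = 53*149 - 1*(-6611) = 7897 + 6611 = 14508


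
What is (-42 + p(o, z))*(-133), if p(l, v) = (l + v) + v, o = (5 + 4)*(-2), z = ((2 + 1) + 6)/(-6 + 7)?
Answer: 5586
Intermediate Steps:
z = 9 (z = (3 + 6)/1 = 9*1 = 9)
o = -18 (o = 9*(-2) = -18)
p(l, v) = l + 2*v
(-42 + p(o, z))*(-133) = (-42 + (-18 + 2*9))*(-133) = (-42 + (-18 + 18))*(-133) = (-42 + 0)*(-133) = -42*(-133) = 5586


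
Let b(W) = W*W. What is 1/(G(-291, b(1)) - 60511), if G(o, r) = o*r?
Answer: -1/60802 ≈ -1.6447e-5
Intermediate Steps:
b(W) = W²
1/(G(-291, b(1)) - 60511) = 1/(-291*1² - 60511) = 1/(-291*1 - 60511) = 1/(-291 - 60511) = 1/(-60802) = -1/60802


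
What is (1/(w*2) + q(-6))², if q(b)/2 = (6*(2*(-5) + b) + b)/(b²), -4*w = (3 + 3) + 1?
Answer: 15625/441 ≈ 35.431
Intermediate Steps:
w = -7/4 (w = -((3 + 3) + 1)/4 = -(6 + 1)/4 = -¼*7 = -7/4 ≈ -1.7500)
q(b) = 2*(-60 + 7*b)/b² (q(b) = 2*((6*(2*(-5) + b) + b)/(b²)) = 2*((6*(-10 + b) + b)/b²) = 2*(((-60 + 6*b) + b)/b²) = 2*((-60 + 7*b)/b²) = 2*(-60 + 7*b)/b²)
(1/(w*2) + q(-6))² = (1/(-7/4*2) + 2*(-60 + 7*(-6))/(-6)²)² = (1/(-7/2) + 2*(1/36)*(-60 - 42))² = (-2/7 + 2*(1/36)*(-102))² = (-2/7 - 17/3)² = (-125/21)² = 15625/441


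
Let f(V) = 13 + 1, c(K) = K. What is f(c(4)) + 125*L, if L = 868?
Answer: 108514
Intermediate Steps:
f(V) = 14
f(c(4)) + 125*L = 14 + 125*868 = 14 + 108500 = 108514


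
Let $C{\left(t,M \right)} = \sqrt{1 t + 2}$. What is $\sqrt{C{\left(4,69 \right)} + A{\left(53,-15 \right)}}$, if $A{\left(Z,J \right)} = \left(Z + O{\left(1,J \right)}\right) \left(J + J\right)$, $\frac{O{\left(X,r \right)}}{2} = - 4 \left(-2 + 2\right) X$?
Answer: $\sqrt{-1590 + \sqrt{6}} \approx 39.844 i$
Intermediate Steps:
$C{\left(t,M \right)} = \sqrt{2 + t}$ ($C{\left(t,M \right)} = \sqrt{t + 2} = \sqrt{2 + t}$)
$O{\left(X,r \right)} = 0$ ($O{\left(X,r \right)} = 2 - 4 \left(-2 + 2\right) X = 2 \left(-4\right) 0 X = 2 \cdot 0 X = 2 \cdot 0 = 0$)
$A{\left(Z,J \right)} = 2 J Z$ ($A{\left(Z,J \right)} = \left(Z + 0\right) \left(J + J\right) = Z 2 J = 2 J Z$)
$\sqrt{C{\left(4,69 \right)} + A{\left(53,-15 \right)}} = \sqrt{\sqrt{2 + 4} + 2 \left(-15\right) 53} = \sqrt{\sqrt{6} - 1590} = \sqrt{-1590 + \sqrt{6}}$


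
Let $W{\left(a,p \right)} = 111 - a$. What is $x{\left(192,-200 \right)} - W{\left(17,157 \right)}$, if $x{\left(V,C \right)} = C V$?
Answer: $-38494$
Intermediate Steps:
$x{\left(192,-200 \right)} - W{\left(17,157 \right)} = \left(-200\right) 192 - \left(111 - 17\right) = -38400 - \left(111 - 17\right) = -38400 - 94 = -38494$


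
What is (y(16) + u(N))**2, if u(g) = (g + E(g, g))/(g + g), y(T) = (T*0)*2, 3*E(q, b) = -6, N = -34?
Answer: 81/289 ≈ 0.28028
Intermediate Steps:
E(q, b) = -2 (E(q, b) = (1/3)*(-6) = -2)
y(T) = 0 (y(T) = 0*2 = 0)
u(g) = (-2 + g)/(2*g) (u(g) = (g - 2)/(g + g) = (-2 + g)/((2*g)) = (-2 + g)*(1/(2*g)) = (-2 + g)/(2*g))
(y(16) + u(N))**2 = (0 + (1/2)*(-2 - 34)/(-34))**2 = (0 + (1/2)*(-1/34)*(-36))**2 = (0 + 9/17)**2 = (9/17)**2 = 81/289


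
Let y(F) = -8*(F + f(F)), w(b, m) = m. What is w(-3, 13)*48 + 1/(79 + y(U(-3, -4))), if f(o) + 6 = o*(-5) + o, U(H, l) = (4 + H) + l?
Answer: 34321/55 ≈ 624.02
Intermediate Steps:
U(H, l) = 4 + H + l
f(o) = -6 - 4*o (f(o) = -6 + (o*(-5) + o) = -6 + (-5*o + o) = -6 - 4*o)
y(F) = 48 + 24*F (y(F) = -8*(F + (-6 - 4*F)) = -8*(-6 - 3*F) = 48 + 24*F)
w(-3, 13)*48 + 1/(79 + y(U(-3, -4))) = 13*48 + 1/(79 + (48 + 24*(4 - 3 - 4))) = 624 + 1/(79 + (48 + 24*(-3))) = 624 + 1/(79 + (48 - 72)) = 624 + 1/(79 - 24) = 624 + 1/55 = 34321/55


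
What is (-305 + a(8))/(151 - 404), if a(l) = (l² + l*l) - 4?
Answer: 181/253 ≈ 0.71542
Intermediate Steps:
a(l) = -4 + 2*l² (a(l) = (l² + l²) - 4 = 2*l² - 4 = -4 + 2*l²)
(-305 + a(8))/(151 - 404) = (-305 + (-4 + 2*8²))/(151 - 404) = (-305 + (-4 + 2*64))/(-253) = (-305 + (-4 + 128))*(-1/253) = (-305 + 124)*(-1/253) = -181*(-1/253) = 181/253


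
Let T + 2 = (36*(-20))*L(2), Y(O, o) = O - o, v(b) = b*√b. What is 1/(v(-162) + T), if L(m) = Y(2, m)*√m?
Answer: I/(2*(-I + 729*√2)) ≈ -4.7042e-7 + 0.00048498*I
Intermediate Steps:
v(b) = b^(3/2)
L(m) = √m*(2 - m) (L(m) = (2 - m)*√m = √m*(2 - m))
T = -2 (T = -2 + (36*(-20))*(√2*(2 - 1*2)) = -2 - 720*√2*(2 - 2) = -2 - 720*√2*0 = -2 - 720*0 = -2 + 0 = -2)
1/(v(-162) + T) = 1/((-162)^(3/2) - 2) = 1/(-1458*I*√2 - 2) = 1/(-2 - 1458*I*√2)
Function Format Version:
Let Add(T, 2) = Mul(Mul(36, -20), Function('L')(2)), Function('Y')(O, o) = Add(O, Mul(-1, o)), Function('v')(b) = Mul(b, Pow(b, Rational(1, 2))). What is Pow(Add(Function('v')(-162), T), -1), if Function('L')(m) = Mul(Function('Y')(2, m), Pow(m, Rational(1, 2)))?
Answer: Mul(Rational(1, 2), I, Pow(Add(Mul(-1, I), Mul(729, Pow(2, Rational(1, 2)))), -1)) ≈ Add(-4.7042e-7, Mul(0.00048498, I))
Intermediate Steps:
Function('v')(b) = Pow(b, Rational(3, 2))
Function('L')(m) = Mul(Pow(m, Rational(1, 2)), Add(2, Mul(-1, m))) (Function('L')(m) = Mul(Add(2, Mul(-1, m)), Pow(m, Rational(1, 2))) = Mul(Pow(m, Rational(1, 2)), Add(2, Mul(-1, m))))
T = -2 (T = Add(-2, Mul(Mul(36, -20), Mul(Pow(2, Rational(1, 2)), Add(2, Mul(-1, 2))))) = Add(-2, Mul(-720, Mul(Pow(2, Rational(1, 2)), Add(2, -2)))) = Add(-2, Mul(-720, Mul(Pow(2, Rational(1, 2)), 0))) = Add(-2, Mul(-720, 0)) = Add(-2, 0) = -2)
Pow(Add(Function('v')(-162), T), -1) = Pow(Add(Pow(-162, Rational(3, 2)), -2), -1) = Pow(Add(Mul(-1458, I, Pow(2, Rational(1, 2))), -2), -1) = Pow(Add(-2, Mul(-1458, I, Pow(2, Rational(1, 2)))), -1)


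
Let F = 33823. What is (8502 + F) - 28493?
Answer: 13832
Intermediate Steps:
(8502 + F) - 28493 = (8502 + 33823) - 28493 = 42325 - 28493 = 13832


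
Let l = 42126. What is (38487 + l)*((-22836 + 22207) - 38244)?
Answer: -3133669149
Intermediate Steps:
(38487 + l)*((-22836 + 22207) - 38244) = (38487 + 42126)*((-22836 + 22207) - 38244) = 80613*(-629 - 38244) = 80613*(-38873) = -3133669149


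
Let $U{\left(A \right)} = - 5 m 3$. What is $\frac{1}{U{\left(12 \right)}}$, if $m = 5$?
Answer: $- \frac{1}{75} \approx -0.013333$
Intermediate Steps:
$U{\left(A \right)} = -75$ ($U{\left(A \right)} = \left(-5\right) 5 \cdot 3 = \left(-25\right) 3 = -75$)
$\frac{1}{U{\left(12 \right)}} = \frac{1}{-75} = - \frac{1}{75}$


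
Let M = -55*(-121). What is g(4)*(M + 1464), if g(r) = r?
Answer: 32476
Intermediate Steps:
M = 6655
g(4)*(M + 1464) = 4*(6655 + 1464) = 4*8119 = 32476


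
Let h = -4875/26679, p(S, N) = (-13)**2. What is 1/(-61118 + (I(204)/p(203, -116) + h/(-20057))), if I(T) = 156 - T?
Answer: -30144006269/1842349936485365 ≈ -1.6362e-5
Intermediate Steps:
p(S, N) = 169
h = -1625/8893 (h = -4875*1/26679 = -1625/8893 ≈ -0.18273)
1/(-61118 + (I(204)/p(203, -116) + h/(-20057))) = 1/(-61118 + ((156 - 1*204)/169 - 1625/8893/(-20057))) = 1/(-61118 + ((156 - 204)*(1/169) - 1625/8893*(-1/20057))) = 1/(-61118 + (-48*1/169 + 1625/178366901)) = 1/(-61118 + (-48/169 + 1625/178366901)) = 1/(-61118 - 8561336623/30144006269) = 1/(-1842349936485365/30144006269) = -30144006269/1842349936485365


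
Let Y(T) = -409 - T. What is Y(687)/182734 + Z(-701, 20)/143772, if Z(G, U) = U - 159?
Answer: -91487069/13136016324 ≈ -0.0069646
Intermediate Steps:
Z(G, U) = -159 + U
Y(687)/182734 + Z(-701, 20)/143772 = (-409 - 1*687)/182734 + (-159 + 20)/143772 = (-409 - 687)*(1/182734) - 139*1/143772 = -1096*1/182734 - 139/143772 = -548/91367 - 139/143772 = -91487069/13136016324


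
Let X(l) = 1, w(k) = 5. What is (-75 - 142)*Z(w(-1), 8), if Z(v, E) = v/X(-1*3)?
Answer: -1085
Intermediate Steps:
Z(v, E) = v (Z(v, E) = v/1 = v*1 = v)
(-75 - 142)*Z(w(-1), 8) = (-75 - 142)*5 = -217*5 = -1085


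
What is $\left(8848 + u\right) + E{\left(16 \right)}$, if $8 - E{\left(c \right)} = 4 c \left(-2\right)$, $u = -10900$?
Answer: $-1916$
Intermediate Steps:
$E{\left(c \right)} = 8 + 8 c$ ($E{\left(c \right)} = 8 - 4 c \left(-2\right) = 8 - - 8 c = 8 + 8 c$)
$\left(8848 + u\right) + E{\left(16 \right)} = \left(8848 - 10900\right) + \left(8 + 8 \cdot 16\right) = -2052 + \left(8 + 128\right) = -2052 + 136 = -1916$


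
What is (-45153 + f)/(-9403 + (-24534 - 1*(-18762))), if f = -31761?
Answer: 76914/15175 ≈ 5.0685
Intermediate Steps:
(-45153 + f)/(-9403 + (-24534 - 1*(-18762))) = (-45153 - 31761)/(-9403 + (-24534 - 1*(-18762))) = -76914/(-9403 + (-24534 + 18762)) = -76914/(-9403 - 5772) = -76914/(-15175) = -76914*(-1/15175) = 76914/15175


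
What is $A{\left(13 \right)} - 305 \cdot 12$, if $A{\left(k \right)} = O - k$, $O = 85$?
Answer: $-3588$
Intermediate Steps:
$A{\left(k \right)} = 85 - k$
$A{\left(13 \right)} - 305 \cdot 12 = \left(85 - 13\right) - 305 \cdot 12 = \left(85 - 13\right) - 3660 = 72 - 3660 = -3588$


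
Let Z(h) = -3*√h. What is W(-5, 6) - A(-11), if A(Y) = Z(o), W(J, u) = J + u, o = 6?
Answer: 1 + 3*√6 ≈ 8.3485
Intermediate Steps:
A(Y) = -3*√6
W(-5, 6) - A(-11) = (-5 + 6) - (-3)*√6 = 1 + 3*√6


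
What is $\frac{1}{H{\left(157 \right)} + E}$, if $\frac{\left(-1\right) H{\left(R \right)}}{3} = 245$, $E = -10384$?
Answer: $- \frac{1}{11119} \approx -8.9936 \cdot 10^{-5}$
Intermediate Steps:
$H{\left(R \right)} = -735$ ($H{\left(R \right)} = \left(-3\right) 245 = -735$)
$\frac{1}{H{\left(157 \right)} + E} = \frac{1}{-735 - 10384} = \frac{1}{-11119} = - \frac{1}{11119}$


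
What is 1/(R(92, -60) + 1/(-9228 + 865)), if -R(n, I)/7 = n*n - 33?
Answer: -8363/493559172 ≈ -1.6944e-5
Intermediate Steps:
R(n, I) = 231 - 7*n² (R(n, I) = -7*(n*n - 33) = -7*(n² - 33) = -7*(-33 + n²) = 231 - 7*n²)
1/(R(92, -60) + 1/(-9228 + 865)) = 1/((231 - 7*92²) + 1/(-9228 + 865)) = 1/((231 - 7*8464) + 1/(-8363)) = 1/((231 - 59248) - 1/8363) = 1/(-59017 - 1/8363) = 1/(-493559172/8363) = -8363/493559172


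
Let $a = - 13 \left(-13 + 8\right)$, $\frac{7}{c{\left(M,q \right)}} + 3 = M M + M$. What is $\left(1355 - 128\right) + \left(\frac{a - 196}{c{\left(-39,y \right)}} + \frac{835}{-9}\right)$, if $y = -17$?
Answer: $- \frac{1672285}{63} \approx -26544.0$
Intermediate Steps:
$c{\left(M,q \right)} = \frac{7}{-3 + M + M^{2}}$ ($c{\left(M,q \right)} = \frac{7}{-3 + \left(M M + M\right)} = \frac{7}{-3 + \left(M^{2} + M\right)} = \frac{7}{-3 + \left(M + M^{2}\right)} = \frac{7}{-3 + M + M^{2}}$)
$a = 65$ ($a = \left(-13\right) \left(-5\right) = 65$)
$\left(1355 - 128\right) + \left(\frac{a - 196}{c{\left(-39,y \right)}} + \frac{835}{-9}\right) = \left(1355 - 128\right) + \left(\frac{65 - 196}{7 \frac{1}{-3 - 39 + \left(-39\right)^{2}}} + \frac{835}{-9}\right) = 1227 + \left(\frac{65 - 196}{7 \frac{1}{-3 - 39 + 1521}} + 835 \left(- \frac{1}{9}\right)\right) = 1227 - \left(\frac{835}{9} + \frac{131}{7 \cdot \frac{1}{1479}}\right) = 1227 - \left(\frac{835}{9} + \frac{131}{\frac{7}{1479}}\right) = 1227 - \frac{1749586}{63} = - \frac{1672285}{63}$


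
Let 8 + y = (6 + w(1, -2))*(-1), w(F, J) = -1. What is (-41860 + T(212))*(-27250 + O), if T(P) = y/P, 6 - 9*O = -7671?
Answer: 234255768201/212 ≈ 1.1050e+9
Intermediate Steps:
O = 853 (O = 2/3 - 1/9*(-7671) = 2/3 + 2557/3 = 853)
y = -13 (y = -8 + (6 - 1)*(-1) = -8 + 5*(-1) = -8 - 5 = -13)
T(P) = -13/P
(-41860 + T(212))*(-27250 + O) = (-41860 - 13/212)*(-27250 + 853) = (-41860 - 13*1/212)*(-26397) = (-41860 - 13/212)*(-26397) = -8874333/212*(-26397) = 234255768201/212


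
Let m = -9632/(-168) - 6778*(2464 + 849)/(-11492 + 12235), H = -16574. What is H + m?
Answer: -104182192/2229 ≈ -46739.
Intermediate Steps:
m = -67238746/2229 (m = -9632*(-1/168) - 6778/(743/3313) = 172/3 - 6778/(743*(1/3313)) = 172/3 - 6778/743/3313 = 172/3 - 6778*3313/743 = 172/3 - 22455514/743 = -67238746/2229 ≈ -30165.)
H + m = -16574 - 67238746/2229 = -104182192/2229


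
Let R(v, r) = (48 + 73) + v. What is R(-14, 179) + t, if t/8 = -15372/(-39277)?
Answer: 617945/5611 ≈ 110.13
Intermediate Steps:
R(v, r) = 121 + v
t = 17568/5611 (t = 8*(-15372/(-39277)) = 8*(-15372*(-1/39277)) = 8*(2196/5611) = 17568/5611 ≈ 3.1310)
R(-14, 179) + t = (121 - 14) + 17568/5611 = 107 + 17568/5611 = 617945/5611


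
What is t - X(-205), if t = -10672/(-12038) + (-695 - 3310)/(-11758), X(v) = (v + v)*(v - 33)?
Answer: -6905786560377/70771402 ≈ -97579.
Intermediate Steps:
X(v) = 2*v*(-33 + v) (X(v) = (2*v)*(-33 + v) = 2*v*(-33 + v))
t = 86846783/70771402 (t = -10672*(-1/12038) - 4005*(-1/11758) = 5336/6019 + 4005/11758 = 86846783/70771402 ≈ 1.2271)
t - X(-205) = 86846783/70771402 - 2*(-205)*(-33 - 205) = 86846783/70771402 - 2*(-205)*(-238) = 86846783/70771402 - 1*97580 = 86846783/70771402 - 97580 = -6905786560377/70771402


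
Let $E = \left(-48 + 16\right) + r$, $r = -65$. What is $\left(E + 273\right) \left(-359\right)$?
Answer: $-63184$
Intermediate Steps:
$E = -97$ ($E = \left(-48 + 16\right) - 65 = -32 - 65 = -97$)
$\left(E + 273\right) \left(-359\right) = \left(-97 + 273\right) \left(-359\right) = 176 \left(-359\right) = -63184$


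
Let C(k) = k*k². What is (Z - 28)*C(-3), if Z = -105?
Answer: 3591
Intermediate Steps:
C(k) = k³
(Z - 28)*C(-3) = (-105 - 28)*(-3)³ = -133*(-27) = 3591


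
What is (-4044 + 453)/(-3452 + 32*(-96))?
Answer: 513/932 ≈ 0.55043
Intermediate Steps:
(-4044 + 453)/(-3452 + 32*(-96)) = -3591/(-3452 - 3072) = -3591/(-6524) = -3591*(-1/6524) = 513/932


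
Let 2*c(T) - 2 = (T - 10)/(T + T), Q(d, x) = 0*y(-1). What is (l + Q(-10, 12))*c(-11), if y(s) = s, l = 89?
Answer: 5785/44 ≈ 131.48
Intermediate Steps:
Q(d, x) = 0 (Q(d, x) = 0*(-1) = 0)
c(T) = 1 + (-10 + T)/(4*T) (c(T) = 1 + ((T - 10)/(T + T))/2 = 1 + ((-10 + T)/((2*T)))/2 = 1 + ((-10 + T)*(1/(2*T)))/2 = 1 + ((-10 + T)/(2*T))/2 = 1 + (-10 + T)/(4*T))
(l + Q(-10, 12))*c(-11) = (89 + 0)*((5/4)*(-2 - 11)/(-11)) = 89*((5/4)*(-1/11)*(-13)) = 89*(65/44) = 5785/44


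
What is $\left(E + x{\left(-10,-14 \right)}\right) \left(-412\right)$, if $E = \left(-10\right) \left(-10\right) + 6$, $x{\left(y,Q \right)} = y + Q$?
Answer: $-33784$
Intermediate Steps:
$x{\left(y,Q \right)} = Q + y$
$E = 106$ ($E = 100 + 6 = 106$)
$\left(E + x{\left(-10,-14 \right)}\right) \left(-412\right) = \left(106 - 24\right) \left(-412\right) = 82 \left(-412\right) = -33784$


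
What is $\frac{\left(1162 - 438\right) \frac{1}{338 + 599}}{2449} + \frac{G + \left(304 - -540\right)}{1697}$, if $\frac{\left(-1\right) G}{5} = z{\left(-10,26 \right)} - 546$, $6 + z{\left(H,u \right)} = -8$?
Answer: $\frac{8363162800}{3894127961} \approx 2.1476$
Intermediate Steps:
$z{\left(H,u \right)} = -14$ ($z{\left(H,u \right)} = -6 - 8 = -14$)
$G = 2800$ ($G = - 5 \left(-14 - 546\right) = \left(-5\right) \left(-560\right) = 2800$)
$\frac{\left(1162 - 438\right) \frac{1}{338 + 599}}{2449} + \frac{G + \left(304 - -540\right)}{1697} = \frac{\left(1162 - 438\right) \frac{1}{338 + 599}}{2449} + \frac{2800 + \left(304 - -540\right)}{1697} = \frac{724}{937} \cdot \frac{1}{2449} + \left(2800 + \left(304 + 540\right)\right) \frac{1}{1697} = 724 \cdot \frac{1}{937} \cdot \frac{1}{2449} + \left(2800 + 844\right) \frac{1}{1697} = \frac{724}{937} \cdot \frac{1}{2449} + 3644 \cdot \frac{1}{1697} = \frac{724}{2294713} + \frac{3644}{1697} = \frac{8363162800}{3894127961}$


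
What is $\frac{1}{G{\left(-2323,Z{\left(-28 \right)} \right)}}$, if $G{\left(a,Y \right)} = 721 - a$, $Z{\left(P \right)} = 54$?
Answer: $\frac{1}{3044} \approx 0.00032852$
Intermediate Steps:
$\frac{1}{G{\left(-2323,Z{\left(-28 \right)} \right)}} = \frac{1}{721 - -2323} = \frac{1}{721 + 2323} = \frac{1}{3044}$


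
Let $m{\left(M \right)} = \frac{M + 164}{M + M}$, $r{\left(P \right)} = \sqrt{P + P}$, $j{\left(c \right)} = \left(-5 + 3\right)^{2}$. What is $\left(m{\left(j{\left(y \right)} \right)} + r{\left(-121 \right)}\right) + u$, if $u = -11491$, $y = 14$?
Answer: $-11470 + 11 i \sqrt{2} \approx -11470.0 + 15.556 i$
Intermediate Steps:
$j{\left(c \right)} = 4$ ($j{\left(c \right)} = \left(-2\right)^{2} = 4$)
$r{\left(P \right)} = \sqrt{2} \sqrt{P}$ ($r{\left(P \right)} = \sqrt{2 P} = \sqrt{2} \sqrt{P}$)
$m{\left(M \right)} = \frac{164 + M}{2 M}$
$\left(m{\left(j{\left(y \right)} \right)} + r{\left(-121 \right)}\right) + u = \left(\frac{164 + 4}{2 \cdot 4} + \sqrt{2} \sqrt{-121}\right) - 11491 = \left(\frac{1}{2} \cdot \frac{1}{4} \cdot 168 + \sqrt{2} \cdot 11 i\right) - 11491 = \left(21 + 11 i \sqrt{2}\right) - 11491 = -11470 + 11 i \sqrt{2}$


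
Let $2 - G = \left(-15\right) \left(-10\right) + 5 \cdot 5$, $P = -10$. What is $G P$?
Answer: $1730$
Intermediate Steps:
$G = -173$ ($G = 2 - \left(\left(-15\right) \left(-10\right) + 5 \cdot 5\right) = 2 - \left(150 + 25\right) = 2 - 175 = -173$)
$G P = \left(-173\right) \left(-10\right) = 1730$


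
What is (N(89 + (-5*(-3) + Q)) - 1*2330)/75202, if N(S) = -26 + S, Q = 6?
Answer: -1123/37601 ≈ -0.029866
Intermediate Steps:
(N(89 + (-5*(-3) + Q)) - 1*2330)/75202 = ((-26 + (89 + (-5*(-3) + 6))) - 1*2330)/75202 = ((-26 + (89 + (15 + 6))) - 2330)*(1/75202) = ((-26 + (89 + 21)) - 2330)*(1/75202) = ((-26 + 110) - 2330)*(1/75202) = (84 - 2330)*(1/75202) = -2246*1/75202 = -1123/37601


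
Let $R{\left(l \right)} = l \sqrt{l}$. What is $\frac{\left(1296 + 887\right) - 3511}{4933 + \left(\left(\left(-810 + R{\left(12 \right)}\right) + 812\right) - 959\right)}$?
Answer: $- \frac{41251}{123491} + \frac{249 \sqrt{3}}{123491} \approx -0.33055$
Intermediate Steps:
$R{\left(l \right)} = l^{\frac{3}{2}}$
$\frac{\left(1296 + 887\right) - 3511}{4933 + \left(\left(\left(-810 + R{\left(12 \right)}\right) + 812\right) - 959\right)} = \frac{\left(1296 + 887\right) - 3511}{4933 + \left(\left(\left(-810 + 12^{\frac{3}{2}}\right) + 812\right) - 959\right)} = \frac{2183 - 3511}{4933 - \left(957 - 24 \sqrt{3}\right)} = - \frac{1328}{4933 - \left(957 - 24 \sqrt{3}\right)} = - \frac{1328}{3976 + 24 \sqrt{3}}$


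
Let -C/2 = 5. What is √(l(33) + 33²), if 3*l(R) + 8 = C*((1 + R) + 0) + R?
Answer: 2*√246 ≈ 31.369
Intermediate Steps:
C = -10 (C = -2*5 = -10)
l(R) = -6 - 3*R (l(R) = -8/3 + (-10*((1 + R) + 0) + R)/3 = -8/3 + (-10*(1 + R) + R)/3 = -8/3 + ((-10 - 10*R) + R)/3 = -8/3 + (-10 - 9*R)/3 = -8/3 + (-10/3 - 3*R) = -6 - 3*R)
√(l(33) + 33²) = √((-6 - 3*33) + 33²) = √((-6 - 99) + 1089) = √(-105 + 1089) = √984 = 2*√246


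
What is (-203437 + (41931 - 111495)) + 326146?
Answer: 53145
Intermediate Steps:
(-203437 + (41931 - 111495)) + 326146 = (-203437 - 69564) + 326146 = -273001 + 326146 = 53145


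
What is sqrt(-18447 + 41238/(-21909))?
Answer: 3*I*sqrt(109327684629)/7303 ≈ 135.83*I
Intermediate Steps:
sqrt(-18447 + 41238/(-21909)) = sqrt(-18447 + 41238*(-1/21909)) = sqrt(-18447 - 13746/7303) = sqrt(-134732187/7303) = 3*I*sqrt(109327684629)/7303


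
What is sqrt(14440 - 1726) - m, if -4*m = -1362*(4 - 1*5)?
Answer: 681/2 + sqrt(12714) ≈ 453.26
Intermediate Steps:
m = -681/2 (m = -(-681)*(4 - 1*5)/2 = -(-681)*(4 - 5)/2 = -(-681)*(-1)/2 = -1/4*1362 = -681/2 ≈ -340.50)
sqrt(14440 - 1726) - m = sqrt(14440 - 1726) - 1*(-681/2) = sqrt(12714) + 681/2 = 681/2 + sqrt(12714)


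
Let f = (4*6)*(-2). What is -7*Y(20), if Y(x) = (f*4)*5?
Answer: 6720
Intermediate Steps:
f = -48 (f = 24*(-2) = -48)
Y(x) = -960 (Y(x) = -48*4*5 = -192*5 = -960)
-7*Y(20) = -7*(-960) = 6720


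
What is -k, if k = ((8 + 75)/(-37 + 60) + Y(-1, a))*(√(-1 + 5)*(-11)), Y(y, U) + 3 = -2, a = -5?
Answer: -704/23 ≈ -30.609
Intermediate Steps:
Y(y, U) = -5 (Y(y, U) = -3 - 2 = -5)
k = 704/23 (k = ((8 + 75)/(-37 + 60) - 5)*(√(-1 + 5)*(-11)) = (83/23 - 5)*(√4*(-11)) = (83*(1/23) - 5)*(2*(-11)) = (83/23 - 5)*(-22) = -32/23*(-22) = 704/23 ≈ 30.609)
-k = -1*704/23 = -704/23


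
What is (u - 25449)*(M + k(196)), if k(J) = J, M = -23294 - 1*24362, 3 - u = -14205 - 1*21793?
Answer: -500797920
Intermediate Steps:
u = 36001 (u = 3 - (-14205 - 1*21793) = 3 - (-14205 - 21793) = 3 - 1*(-35998) = 3 + 35998 = 36001)
M = -47656 (M = -23294 - 24362 = -47656)
(u - 25449)*(M + k(196)) = (36001 - 25449)*(-47656 + 196) = 10552*(-47460) = -500797920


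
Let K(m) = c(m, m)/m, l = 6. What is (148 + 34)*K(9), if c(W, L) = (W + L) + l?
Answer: 1456/3 ≈ 485.33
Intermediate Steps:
c(W, L) = 6 + L + W (c(W, L) = (W + L) + 6 = (L + W) + 6 = 6 + L + W)
K(m) = (6 + 2*m)/m (K(m) = (6 + m + m)/m = (6 + 2*m)/m)
(148 + 34)*K(9) = (148 + 34)*(2 + 6/9) = 182*(2 + 6*(⅑)) = 182*(2 + ⅔) = 182*(8/3) = 1456/3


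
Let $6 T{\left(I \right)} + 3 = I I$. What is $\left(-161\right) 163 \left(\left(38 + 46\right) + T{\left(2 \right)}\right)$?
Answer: $- \frac{13252715}{6} \approx -2.2088 \cdot 10^{6}$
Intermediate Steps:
$T{\left(I \right)} = - \frac{1}{2} + \frac{I^{2}}{6}$ ($T{\left(I \right)} = - \frac{1}{2} + \frac{I I}{6} = - \frac{1}{2} + \frac{I^{2}}{6}$)
$\left(-161\right) 163 \left(\left(38 + 46\right) + T{\left(2 \right)}\right) = \left(-161\right) 163 \left(\left(38 + 46\right) - \left(\frac{1}{2} - \frac{2^{2}}{6}\right)\right) = - 26243 \left(84 + \left(- \frac{1}{2} + \frac{1}{6} \cdot 4\right)\right) = - 26243 \left(84 + \left(- \frac{1}{2} + \frac{2}{3}\right)\right) = - 26243 \left(84 + \frac{1}{6}\right) = \left(-26243\right) \frac{505}{6} = - \frac{13252715}{6}$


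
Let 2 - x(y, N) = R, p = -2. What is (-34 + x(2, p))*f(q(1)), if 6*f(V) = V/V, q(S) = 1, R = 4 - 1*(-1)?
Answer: -37/6 ≈ -6.1667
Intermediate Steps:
R = 5 (R = 4 + 1 = 5)
f(V) = ⅙ (f(V) = (V/V)/6 = (⅙)*1 = ⅙)
x(y, N) = -3 (x(y, N) = 2 - 1*5 = 2 - 5 = -3)
(-34 + x(2, p))*f(q(1)) = (-34 - 3)*(⅙) = -37*⅙ = -37/6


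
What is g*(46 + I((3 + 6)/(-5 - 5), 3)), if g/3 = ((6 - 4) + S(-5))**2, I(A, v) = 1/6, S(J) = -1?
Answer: 277/2 ≈ 138.50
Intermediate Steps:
I(A, v) = 1/6
g = 3 (g = 3*((6 - 4) - 1)**2 = 3*(2 - 1)**2 = 3*1**2 = 3*1 = 3)
g*(46 + I((3 + 6)/(-5 - 5), 3)) = 3*(46 + 1/6) = 3*(277/6) = 277/2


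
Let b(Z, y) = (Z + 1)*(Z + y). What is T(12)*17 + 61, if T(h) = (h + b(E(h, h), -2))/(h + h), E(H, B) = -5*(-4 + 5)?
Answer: 268/3 ≈ 89.333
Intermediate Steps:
E(H, B) = -5 (E(H, B) = -5*1 = -5)
b(Z, y) = (1 + Z)*(Z + y)
T(h) = (28 + h)/(2*h) (T(h) = (h + (-5 - 2 + (-5)² - 5*(-2)))/(h + h) = (h + (-5 - 2 + 25 + 10))/((2*h)) = (h + 28)*(1/(2*h)) = (28 + h)*(1/(2*h)) = (28 + h)/(2*h))
T(12)*17 + 61 = ((½)*(28 + 12)/12)*17 + 61 = ((½)*(1/12)*40)*17 + 61 = (5/3)*17 + 61 = 85/3 + 61 = 268/3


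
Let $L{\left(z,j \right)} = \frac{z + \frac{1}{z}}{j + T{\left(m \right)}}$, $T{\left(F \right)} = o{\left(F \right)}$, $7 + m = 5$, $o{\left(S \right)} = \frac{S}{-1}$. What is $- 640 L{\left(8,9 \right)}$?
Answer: $- \frac{5200}{11} \approx -472.73$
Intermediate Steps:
$o{\left(S \right)} = - S$ ($o{\left(S \right)} = S \left(-1\right) = - S$)
$m = -2$ ($m = -7 + 5 = -2$)
$T{\left(F \right)} = - F$
$L{\left(z,j \right)} = \frac{z + \frac{1}{z}}{2 + j}$ ($L{\left(z,j \right)} = \frac{z + \frac{1}{z}}{j - -2} = \frac{z + \frac{1}{z}}{j + 2} = \frac{z + \frac{1}{z}}{2 + j}$)
$- 640 L{\left(8,9 \right)} = - 640 \frac{1 + 8^{2}}{8 \left(2 + 9\right)} = - 640 \frac{1 + 64}{8 \cdot 11} = - 640 \cdot \frac{1}{8} \cdot \frac{1}{11} \cdot 65 = \left(-640\right) \frac{65}{88} = - \frac{5200}{11}$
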